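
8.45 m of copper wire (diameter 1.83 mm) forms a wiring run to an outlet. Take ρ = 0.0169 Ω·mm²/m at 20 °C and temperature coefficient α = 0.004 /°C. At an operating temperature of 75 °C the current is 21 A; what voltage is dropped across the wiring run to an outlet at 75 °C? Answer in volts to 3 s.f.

ρ = 0.0169 Ω·mm²/m = 1.69×10^-8 Ω·m
A = π(d/2)² = π(9.1500e-04 m)² = 2.630e-06 m²
R₍20₎ = ρL/A = (1.69×10^-8)(8.45)/(2.630e-06) = 0.05429 Ω
R₍75₎ = R₍20₎(1 + αΔT) = 0.05429 × (1 + 0.004×55) = 0.06624 Ω
V = IR = 21 × 0.06624 = 1.39 V

1.39 V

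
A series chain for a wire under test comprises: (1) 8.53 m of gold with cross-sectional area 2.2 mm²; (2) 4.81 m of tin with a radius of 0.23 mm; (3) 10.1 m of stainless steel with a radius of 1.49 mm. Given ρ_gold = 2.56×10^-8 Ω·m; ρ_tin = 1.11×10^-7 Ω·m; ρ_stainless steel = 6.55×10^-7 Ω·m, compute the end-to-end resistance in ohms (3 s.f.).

Seg 1: A = 2.2 mm² = 2.200e-06 m²
R_1 = (2.56×10^-8)(8.53)/(2.200e-06) = 0.09926 Ω
Seg 2: A = πr² = π(2.3000e-04 m)² = 1.662e-07 m²
R_2 = (1.11×10^-7)(4.81)/(1.662e-07) = 3.213 Ω
Seg 3: A = πr² = π(1.4900e-03 m)² = 6.975e-06 m²
R_3 = (6.55×10^-7)(10.1)/(6.975e-06) = 0.9485 Ω
R_total = R_1 + R_2 + R_3 = 4.26 Ω

4.26 Ω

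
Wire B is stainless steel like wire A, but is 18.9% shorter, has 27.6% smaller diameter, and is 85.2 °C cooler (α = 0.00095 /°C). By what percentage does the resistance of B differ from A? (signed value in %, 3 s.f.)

42.2%

R ∝ ρL/d² with ρ ∝ (1+αΔT), so R_B/R_A = (1 − 18.9/100) × (1 − 27.6/100)⁻² × (1 − 0.00095×85.2)
= 0.811 × 1.908 × 0.9191 = 1.422
(R_B − R_A)/R_A = 1.422 − 1 = 42.2%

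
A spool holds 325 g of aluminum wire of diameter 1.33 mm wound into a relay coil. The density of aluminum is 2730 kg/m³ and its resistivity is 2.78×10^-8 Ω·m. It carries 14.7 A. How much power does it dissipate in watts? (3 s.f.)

A = π(d/2)² = π(6.6500e-04 m)² = 1.3893e-06 m²
L = m/(density·A) = 0.325/(2730×1.3893e-06) = 85.69 m
R = ρL/A = (2.78×10^-8)(85.69)/(1.3893e-06) = 1.715 Ω
P = I²R = (14.7)² × 1.715 = 371 W

371 W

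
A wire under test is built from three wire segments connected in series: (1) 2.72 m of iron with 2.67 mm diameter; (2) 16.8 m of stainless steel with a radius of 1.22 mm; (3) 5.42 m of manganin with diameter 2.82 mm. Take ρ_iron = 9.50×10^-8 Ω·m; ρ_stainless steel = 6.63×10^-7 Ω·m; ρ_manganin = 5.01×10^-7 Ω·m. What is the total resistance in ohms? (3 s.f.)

2.86 Ω

Seg 1: A = π(d/2)² = π(1.3350e-03 m)² = 5.599e-06 m²
R_1 = (9.50×10^-8)(2.72)/(5.599e-06) = 0.04615 Ω
Seg 2: A = πr² = π(1.2200e-03 m)² = 4.676e-06 m²
R_2 = (6.63×10^-7)(16.8)/(4.676e-06) = 2.382 Ω
Seg 3: A = π(d/2)² = π(1.4100e-03 m)² = 6.246e-06 m²
R_3 = (5.01×10^-7)(5.42)/(6.246e-06) = 0.4348 Ω
R_total = R_1 + R_2 + R_3 = 2.86 Ω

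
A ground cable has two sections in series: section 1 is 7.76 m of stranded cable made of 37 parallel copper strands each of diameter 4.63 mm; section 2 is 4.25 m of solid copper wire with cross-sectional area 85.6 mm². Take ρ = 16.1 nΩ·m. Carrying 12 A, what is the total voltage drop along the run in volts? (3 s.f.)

ρ = 16.1 nΩ·m = 1.61×10^-8 Ω·m
Section 1: A_strand = π(2.3150e-03)² = 1.684e-05 m²; R₁ = ρL/(N·A_s) = (1.61×10^-8)(7.76)/(37×1.684e-05) = 2.006×10^-4 Ω
Section 2: A = 85.6 mm² = 8.560e-05 m²
R₂ = (1.61×10^-8)(4.25)/(8.560e-05) = 7.994×10^-4 Ω
R = R₁ + R₂ = 9.999×10^-4 Ω
V = IR = 12 × 9.999×10^-4 = 0.0120 V

0.0120 V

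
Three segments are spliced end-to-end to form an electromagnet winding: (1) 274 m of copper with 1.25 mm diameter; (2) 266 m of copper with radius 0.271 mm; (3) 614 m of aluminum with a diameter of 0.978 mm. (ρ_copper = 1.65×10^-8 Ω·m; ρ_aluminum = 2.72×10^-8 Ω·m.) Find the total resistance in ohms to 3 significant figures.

Seg 1: A = π(d/2)² = π(6.2500e-04 m)² = 1.227e-06 m²
R_1 = (1.65×10^-8)(274)/(1.227e-06) = 3.684 Ω
Seg 2: A = πr² = π(2.7100e-04 m)² = 2.307e-07 m²
R_2 = (1.65×10^-8)(266)/(2.307e-07) = 19.02 Ω
Seg 3: A = π(d/2)² = π(4.8900e-04 m)² = 7.512e-07 m²
R_3 = (2.72×10^-8)(614)/(7.512e-07) = 22.23 Ω
R_total = R_1 + R_2 + R_3 = 44.9 Ω

44.9 Ω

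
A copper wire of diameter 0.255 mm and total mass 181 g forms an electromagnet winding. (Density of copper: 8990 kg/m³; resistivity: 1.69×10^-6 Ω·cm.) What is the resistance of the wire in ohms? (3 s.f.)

130 Ω

ρ = 1.69×10^-6 Ω·cm = 1.69×10^-8 Ω·m
A = π(d/2)² = π(1.2750e-04 m)² = 5.1071e-08 m²
L = m/(density·A) = 0.181/(8990×5.1071e-08) = 394.2 m
R = ρL/A = (1.69×10^-8)(394.2)/(5.1071e-08) = 130 Ω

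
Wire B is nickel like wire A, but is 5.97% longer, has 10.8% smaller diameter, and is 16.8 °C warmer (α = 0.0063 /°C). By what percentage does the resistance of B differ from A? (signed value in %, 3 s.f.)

R ∝ ρL/d² with ρ ∝ (1+αΔT), so R_B/R_A = (1 + 5.97/100) × (1 − 10.8/100)⁻² × (1 + 0.0063×16.8)
= 1.06 × 1.257 × 1.106 = 1.473
(R_B − R_A)/R_A = 1.473 − 1 = 47.3%

47.3%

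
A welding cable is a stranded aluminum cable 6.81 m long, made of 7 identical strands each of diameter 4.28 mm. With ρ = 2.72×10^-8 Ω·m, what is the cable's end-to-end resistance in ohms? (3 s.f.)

A_strand = π(2.1400e-03 m)² = 1.439e-05 m²
R_strand = ρL/A = (2.72×10^-8)(6.81)/(1.439e-05) = 0.01287 Ω
R_total = R_strand/N = 0.01287/7 = 0.00184 Ω

0.00184 Ω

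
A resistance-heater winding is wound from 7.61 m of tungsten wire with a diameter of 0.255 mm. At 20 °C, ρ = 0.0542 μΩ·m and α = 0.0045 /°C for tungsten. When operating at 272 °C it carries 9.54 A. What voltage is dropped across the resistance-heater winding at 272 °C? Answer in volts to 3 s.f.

ρ = 0.0542 μΩ·m = 5.42×10^-8 Ω·m
A = π(d/2)² = π(1.2750e-04 m)² = 5.107e-08 m²
R₍20₎ = ρL/A = (5.42×10^-8)(7.61)/(5.107e-08) = 8.076 Ω
R₍272₎ = R₍20₎(1 + αΔT) = 8.076 × (1 + 0.0045×252) = 17.23 Ω
V = IR = 9.54 × 17.23 = 164 V

164 V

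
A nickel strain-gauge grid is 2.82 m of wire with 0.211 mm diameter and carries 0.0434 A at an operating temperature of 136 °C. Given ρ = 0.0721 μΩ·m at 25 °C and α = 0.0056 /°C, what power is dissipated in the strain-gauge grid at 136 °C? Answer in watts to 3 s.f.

0.0178 W

ρ = 0.0721 μΩ·m = 7.21×10^-8 Ω·m
A = π(d/2)² = π(1.0550e-04 m)² = 3.497e-08 m²
R₍25₎ = ρL/A = (7.21×10^-8)(2.82)/(3.497e-08) = 5.815 Ω
R₍136₎ = R₍25₎(1 + αΔT) = 5.815 × (1 + 0.0056×111) = 9.429 Ω
P = I²R = (0.0434)² × 9.429 = 0.0178 W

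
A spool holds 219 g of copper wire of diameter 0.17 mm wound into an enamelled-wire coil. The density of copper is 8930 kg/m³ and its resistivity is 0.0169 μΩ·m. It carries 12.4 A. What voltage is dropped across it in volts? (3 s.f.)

9980 V

ρ = 0.0169 μΩ·m = 1.69×10^-8 Ω·m
A = π(d/2)² = π(8.5000e-05 m)² = 2.2698e-08 m²
L = m/(density·A) = 0.219/(8930×2.2698e-08) = 1080 m
R = ρL/A = (1.69×10^-8)(1080)/(2.2698e-08) = 804.5 Ω
V = IR = 12.4 × 804.5 = 9980 V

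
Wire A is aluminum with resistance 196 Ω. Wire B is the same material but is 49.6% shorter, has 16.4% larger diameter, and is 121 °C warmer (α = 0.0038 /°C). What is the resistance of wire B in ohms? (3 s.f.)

106 Ω

R ∝ ρL/d² with ρ ∝ (1+αΔT), so R_B/R_A = (1 − 49.6/100) × (1 + 16.4/100)⁻² × (1 + 0.0038×121)
= 0.504 × 0.7381 × 1.46 = 0.543
R_B = 0.543 × 196 = 106 Ω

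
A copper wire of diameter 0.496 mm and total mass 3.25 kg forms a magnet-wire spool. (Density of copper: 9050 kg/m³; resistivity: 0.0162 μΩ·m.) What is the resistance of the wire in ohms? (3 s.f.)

156 Ω

ρ = 0.0162 μΩ·m = 1.62×10^-8 Ω·m
A = π(d/2)² = π(2.4800e-04 m)² = 1.9322e-07 m²
L = m/(density·A) = 3.25/(9050×1.9322e-07) = 1859 m
R = ρL/A = (1.62×10^-8)(1859)/(1.9322e-07) = 156 Ω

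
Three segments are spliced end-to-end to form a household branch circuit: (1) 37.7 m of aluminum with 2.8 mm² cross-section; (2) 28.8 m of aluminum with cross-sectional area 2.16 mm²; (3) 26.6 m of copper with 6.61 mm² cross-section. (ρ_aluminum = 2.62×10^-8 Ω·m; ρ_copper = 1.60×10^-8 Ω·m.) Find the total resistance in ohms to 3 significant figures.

Seg 1: A = 2.8 mm² = 2.800e-06 m²
R_1 = (2.62×10^-8)(37.7)/(2.800e-06) = 0.3528 Ω
Seg 2: A = 2.16 mm² = 2.160e-06 m²
R_2 = (2.62×10^-8)(28.8)/(2.160e-06) = 0.3493 Ω
Seg 3: A = 6.61 mm² = 6.610e-06 m²
R_3 = (1.60×10^-8)(26.6)/(6.610e-06) = 0.06439 Ω
R_total = R_1 + R_2 + R_3 = 0.766 Ω

0.766 Ω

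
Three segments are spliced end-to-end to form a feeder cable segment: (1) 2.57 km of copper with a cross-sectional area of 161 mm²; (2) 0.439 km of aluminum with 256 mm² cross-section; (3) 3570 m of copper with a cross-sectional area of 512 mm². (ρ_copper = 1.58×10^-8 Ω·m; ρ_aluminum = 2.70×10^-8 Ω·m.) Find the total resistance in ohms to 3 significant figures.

Seg 1: A = 161 mm² = 1.610e-04 m²
R_1 = (1.58×10^-8)(2570)/(1.610e-04) = 0.2522 Ω
Seg 2: A = 256 mm² = 2.560e-04 m²
R_2 = (2.70×10^-8)(439)/(2.560e-04) = 0.0463 Ω
Seg 3: A = 512 mm² = 5.120e-04 m²
R_3 = (1.58×10^-8)(3570)/(5.120e-04) = 0.1102 Ω
R_total = R_1 + R_2 + R_3 = 0.409 Ω

0.409 Ω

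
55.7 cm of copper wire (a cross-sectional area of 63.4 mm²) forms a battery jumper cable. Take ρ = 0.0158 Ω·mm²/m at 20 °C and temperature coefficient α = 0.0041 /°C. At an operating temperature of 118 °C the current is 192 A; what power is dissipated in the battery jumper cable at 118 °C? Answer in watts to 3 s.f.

7.17 W

ρ = 0.0158 Ω·mm²/m = 1.58×10^-8 Ω·m
A = 63.4 mm² = 6.340e-05 m²
R₍20₎ = ρL/A = (1.58×10^-8)(0.557)/(6.340e-05) = 1.388×10^-4 Ω
R₍118₎ = R₍20₎(1 + αΔT) = 1.388×10^-4 × (1 + 0.0041×98) = 1.946×10^-4 Ω
P = I²R = (192)² × 1.946×10^-4 = 7.17 W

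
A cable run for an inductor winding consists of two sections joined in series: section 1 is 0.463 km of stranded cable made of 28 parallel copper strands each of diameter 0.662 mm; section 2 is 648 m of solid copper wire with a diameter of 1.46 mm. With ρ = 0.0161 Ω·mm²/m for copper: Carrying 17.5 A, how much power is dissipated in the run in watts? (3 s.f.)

ρ = 0.0161 Ω·mm²/m = 1.61×10^-8 Ω·m
Section 1: A_strand = π(3.3100e-04)² = 3.442e-07 m²; R₁ = ρL/(N·A_s) = (1.61×10^-8)(463)/(28×3.442e-07) = 0.7735 Ω
Section 2: A = π(d/2)² = π(7.3000e-04 m)² = 1.674e-06 m²
R₂ = (1.61×10^-8)(648)/(1.674e-06) = 6.232 Ω
R = R₁ + R₂ = 7.005 Ω
P = I²R = (17.5)² × 7.005 = 2150 W

2150 W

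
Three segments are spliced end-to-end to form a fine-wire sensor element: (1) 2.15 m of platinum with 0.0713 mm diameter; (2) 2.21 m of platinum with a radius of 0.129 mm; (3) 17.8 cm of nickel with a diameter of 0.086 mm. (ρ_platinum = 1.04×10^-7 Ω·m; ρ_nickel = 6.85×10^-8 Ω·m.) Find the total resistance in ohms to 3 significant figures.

Seg 1: A = π(d/2)² = π(3.5650e-05 m)² = 3.993e-09 m²
R_1 = (1.04×10^-7)(2.15)/(3.993e-09) = 56 Ω
Seg 2: A = πr² = π(1.2900e-04 m)² = 5.228e-08 m²
R_2 = (1.04×10^-7)(2.21)/(5.228e-08) = 4.396 Ω
Seg 3: A = π(d/2)² = π(4.3000e-05 m)² = 5.809e-09 m²
R_3 = (6.85×10^-8)(0.178)/(5.809e-09) = 2.099 Ω
R_total = R_1 + R_2 + R_3 = 62.5 Ω

62.5 Ω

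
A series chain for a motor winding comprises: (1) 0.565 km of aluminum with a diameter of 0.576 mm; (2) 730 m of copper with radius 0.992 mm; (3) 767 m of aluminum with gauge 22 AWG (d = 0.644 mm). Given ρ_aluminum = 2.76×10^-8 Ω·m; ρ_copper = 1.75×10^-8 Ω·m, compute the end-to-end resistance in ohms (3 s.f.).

129 Ω

Seg 1: A = π(d/2)² = π(2.8800e-04 m)² = 2.606e-07 m²
R_1 = (2.76×10^-8)(565)/(2.606e-07) = 59.84 Ω
Seg 2: A = πr² = π(9.9200e-04 m)² = 3.092e-06 m²
R_2 = (1.75×10^-8)(730)/(3.092e-06) = 4.132 Ω
Seg 3: A = π(0.644/2 mm)² = π(3.2200e-04 m)² = 3.257e-07 m²
R_3 = (2.76×10^-8)(767)/(3.257e-07) = 64.99 Ω
R_total = R_1 + R_2 + R_3 = 129 Ω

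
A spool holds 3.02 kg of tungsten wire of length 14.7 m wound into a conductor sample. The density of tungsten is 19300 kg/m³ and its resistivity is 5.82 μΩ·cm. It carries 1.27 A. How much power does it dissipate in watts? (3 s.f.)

ρ = 5.82 μΩ·cm = 5.82×10^-8 Ω·m
A = m/(density·L) = 3.02/(19300×14.7) = 1.0645e-05 m²
R = ρL/A = (5.82×10^-8)(14.7)/(1.0645e-05) = 0.08037 Ω
P = I²R = (1.27)² × 0.08037 = 0.130 W

0.130 W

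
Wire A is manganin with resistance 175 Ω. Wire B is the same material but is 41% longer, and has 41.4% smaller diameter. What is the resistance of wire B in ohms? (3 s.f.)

R ∝ L/d², so R_B/R_A = (1 + 41/100) × (1 − 41.4/100)⁻²
= 1.41 × 2.912 = 4.106
R_B = 4.106 × 175 = 719 Ω

719 Ω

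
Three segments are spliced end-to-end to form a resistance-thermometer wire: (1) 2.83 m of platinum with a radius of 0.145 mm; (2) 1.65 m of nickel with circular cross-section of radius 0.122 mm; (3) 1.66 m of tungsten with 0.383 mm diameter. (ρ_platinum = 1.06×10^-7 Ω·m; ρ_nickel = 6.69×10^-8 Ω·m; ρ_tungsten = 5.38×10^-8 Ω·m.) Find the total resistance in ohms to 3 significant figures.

Seg 1: A = πr² = π(1.4500e-04 m)² = 6.605e-08 m²
R_1 = (1.06×10^-7)(2.83)/(6.605e-08) = 4.542 Ω
Seg 2: A = πr² = π(1.2200e-04 m)² = 4.676e-08 m²
R_2 = (6.69×10^-8)(1.65)/(4.676e-08) = 2.361 Ω
Seg 3: A = π(d/2)² = π(1.9150e-04 m)² = 1.152e-07 m²
R_3 = (5.38×10^-8)(1.66)/(1.152e-07) = 0.7752 Ω
R_total = R_1 + R_2 + R_3 = 7.68 Ω

7.68 Ω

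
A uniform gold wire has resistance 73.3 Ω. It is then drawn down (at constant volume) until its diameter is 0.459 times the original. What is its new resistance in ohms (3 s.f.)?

Volume constant ⇒ L' = L/r² with r = 0.459. R' = ρL'/A' = ρ(L/r²)/(πr²d₀²/4) = R/r⁴.
R' = 22.53 × 73.3 = 1650 Ω

1650 Ω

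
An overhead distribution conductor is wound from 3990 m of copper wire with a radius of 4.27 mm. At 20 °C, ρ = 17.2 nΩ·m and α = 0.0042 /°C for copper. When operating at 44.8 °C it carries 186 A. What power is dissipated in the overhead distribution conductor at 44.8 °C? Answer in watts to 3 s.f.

ρ = 17.2 nΩ·m = 1.72×10^-8 Ω·m
A = πr² = π(4.2700e-03 m)² = 5.728e-05 m²
R₍20₎ = ρL/A = (1.72×10^-8)(3990)/(5.728e-05) = 1.198 Ω
R₍44.8₎ = R₍20₎(1 + αΔT) = 1.198 × (1 + 0.0042×24.8) = 1.323 Ω
P = I²R = (186)² × 1.323 = 45800 W

45800 W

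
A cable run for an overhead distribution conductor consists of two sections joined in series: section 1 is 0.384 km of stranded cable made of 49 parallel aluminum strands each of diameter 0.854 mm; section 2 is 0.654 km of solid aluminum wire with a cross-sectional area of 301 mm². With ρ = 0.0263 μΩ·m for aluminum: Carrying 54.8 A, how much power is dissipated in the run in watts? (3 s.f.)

1250 W

ρ = 0.0263 μΩ·m = 2.63×10^-8 Ω·m
Section 1: A_strand = π(4.2700e-04)² = 5.728e-07 m²; R₁ = ρL/(N·A_s) = (2.63×10^-8)(384)/(49×5.728e-07) = 0.3598 Ω
Section 2: A = 301 mm² = 3.010e-04 m²
R₂ = (2.63×10^-8)(654)/(3.010e-04) = 0.05714 Ω
R = R₁ + R₂ = 0.417 Ω
P = I²R = (54.8)² × 0.417 = 1250 W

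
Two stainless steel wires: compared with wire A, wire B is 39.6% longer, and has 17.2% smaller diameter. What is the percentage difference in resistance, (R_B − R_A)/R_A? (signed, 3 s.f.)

104%

R ∝ L/d², so R_B/R_A = (1 + 39.6/100) × (1 − 17.2/100)⁻²
= 1.396 × 1.459 = 2.036
(R_B − R_A)/R_A = 2.036 − 1 = 104%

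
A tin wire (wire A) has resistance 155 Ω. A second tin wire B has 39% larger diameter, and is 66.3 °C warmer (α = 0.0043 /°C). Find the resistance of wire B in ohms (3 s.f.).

R ∝ ρL/d² with ρ ∝ (1+αΔT), so R_B/R_A = (1 + 39/100)⁻² × (1 + 0.0043×66.3)
= 0.5176 × 1.285 = 0.6651
R_B = 0.6651 × 155 = 103 Ω

103 Ω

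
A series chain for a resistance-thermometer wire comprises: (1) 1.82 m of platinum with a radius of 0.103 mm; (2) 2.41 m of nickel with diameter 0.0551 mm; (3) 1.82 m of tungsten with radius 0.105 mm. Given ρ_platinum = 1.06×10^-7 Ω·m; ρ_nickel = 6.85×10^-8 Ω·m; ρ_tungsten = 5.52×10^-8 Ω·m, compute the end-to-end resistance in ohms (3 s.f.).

77.9 Ω

Seg 1: A = πr² = π(1.0300e-04 m)² = 3.333e-08 m²
R_1 = (1.06×10^-7)(1.82)/(3.333e-08) = 5.788 Ω
Seg 2: A = π(d/2)² = π(2.7550e-05 m)² = 2.384e-09 m²
R_2 = (6.85×10^-8)(2.41)/(2.384e-09) = 69.23 Ω
Seg 3: A = πr² = π(1.0500e-04 m)² = 3.464e-08 m²
R_3 = (5.52×10^-8)(1.82)/(3.464e-08) = 2.901 Ω
R_total = R_1 + R_2 + R_3 = 77.9 Ω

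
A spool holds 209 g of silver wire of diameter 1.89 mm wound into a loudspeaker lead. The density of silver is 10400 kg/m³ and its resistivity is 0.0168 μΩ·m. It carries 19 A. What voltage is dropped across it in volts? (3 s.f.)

0.815 V

ρ = 0.0168 μΩ·m = 1.68×10^-8 Ω·m
A = π(d/2)² = π(9.4500e-04 m)² = 2.8055e-06 m²
L = m/(density·A) = 0.209/(10400×2.8055e-06) = 7.163 m
R = ρL/A = (1.68×10^-8)(7.163)/(2.8055e-06) = 0.04289 Ω
V = IR = 19 × 0.04289 = 0.815 V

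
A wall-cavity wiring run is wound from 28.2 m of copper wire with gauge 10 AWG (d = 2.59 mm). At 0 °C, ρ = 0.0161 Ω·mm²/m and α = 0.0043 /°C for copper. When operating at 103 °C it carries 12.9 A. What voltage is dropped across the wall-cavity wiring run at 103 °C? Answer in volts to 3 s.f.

ρ = 0.0161 Ω·mm²/m = 1.61×10^-8 Ω·m
A = π(2.59/2 mm)² = π(1.2950e-03 m)² = 5.269e-06 m²
R₍0₎ = ρL/A = (1.61×10^-8)(28.2)/(5.269e-06) = 0.08618 Ω
R₍103₎ = R₍0₎(1 + αΔT) = 0.08618 × (1 + 0.0043×103) = 0.1243 Ω
V = IR = 12.9 × 0.1243 = 1.60 V

1.60 V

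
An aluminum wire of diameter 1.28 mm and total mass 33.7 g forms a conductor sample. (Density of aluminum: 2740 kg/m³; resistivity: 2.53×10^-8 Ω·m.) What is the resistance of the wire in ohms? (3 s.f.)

0.188 Ω

A = π(d/2)² = π(6.4000e-04 m)² = 1.2868e-06 m²
L = m/(density·A) = 0.0337/(2740×1.2868e-06) = 9.558 m
R = ρL/A = (2.53×10^-8)(9.558)/(1.2868e-06) = 0.188 Ω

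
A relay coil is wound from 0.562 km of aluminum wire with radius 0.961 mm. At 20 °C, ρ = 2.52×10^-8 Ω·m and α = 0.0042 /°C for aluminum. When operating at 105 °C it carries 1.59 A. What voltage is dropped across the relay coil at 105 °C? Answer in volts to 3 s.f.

10.5 V

A = πr² = π(9.6100e-04 m)² = 2.901e-06 m²
R₍20₎ = ρL/A = (2.52×10^-8)(562)/(2.901e-06) = 4.881 Ω
R₍105₎ = R₍20₎(1 + αΔT) = 4.881 × (1 + 0.0042×85) = 6.624 Ω
V = IR = 1.59 × 6.624 = 10.5 V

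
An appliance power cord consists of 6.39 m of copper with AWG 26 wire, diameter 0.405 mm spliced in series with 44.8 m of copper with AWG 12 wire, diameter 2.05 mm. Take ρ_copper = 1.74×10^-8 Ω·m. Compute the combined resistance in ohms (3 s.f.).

Segment 1: A = π(0.405/2 mm)² = π(2.0250e-04 m)² = 1.288e-07 m²
R₁ = ρL/A = (1.74×10^-8)(6.39)/(1.288e-07) = 0.8631 Ω
Segment 2: A = π(2.05/2 mm)² = π(1.0250e-03 m)² = 3.301e-06 m²
R₂ = (1.74×10^-8)(44.8)/(3.301e-06) = 0.2362 Ω
R = R₁ + R₂ = 1.10 Ω

1.10 Ω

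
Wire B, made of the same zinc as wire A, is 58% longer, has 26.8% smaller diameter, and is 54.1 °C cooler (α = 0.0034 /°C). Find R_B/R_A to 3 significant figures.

2.41

R ∝ ρL/d² with ρ ∝ (1+αΔT), so R_B/R_A = (1 + 58/100) × (1 − 26.8/100)⁻² × (1 − 0.0034×54.1)
= 1.58 × 1.866 × 0.8161 = 2.41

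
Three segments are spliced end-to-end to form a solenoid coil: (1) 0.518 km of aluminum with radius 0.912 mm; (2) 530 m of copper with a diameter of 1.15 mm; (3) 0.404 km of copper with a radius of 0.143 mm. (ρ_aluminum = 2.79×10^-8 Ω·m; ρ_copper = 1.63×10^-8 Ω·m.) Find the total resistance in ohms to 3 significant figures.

Seg 1: A = πr² = π(9.1200e-04 m)² = 2.613e-06 m²
R_1 = (2.79×10^-8)(518)/(2.613e-06) = 5.531 Ω
Seg 2: A = π(d/2)² = π(5.7500e-04 m)² = 1.039e-06 m²
R_2 = (1.63×10^-8)(530)/(1.039e-06) = 8.317 Ω
Seg 3: A = πr² = π(1.4300e-04 m)² = 6.424e-08 m²
R_3 = (1.63×10^-8)(404)/(6.424e-08) = 102.5 Ω
R_total = R_1 + R_2 + R_3 = 116 Ω

116 Ω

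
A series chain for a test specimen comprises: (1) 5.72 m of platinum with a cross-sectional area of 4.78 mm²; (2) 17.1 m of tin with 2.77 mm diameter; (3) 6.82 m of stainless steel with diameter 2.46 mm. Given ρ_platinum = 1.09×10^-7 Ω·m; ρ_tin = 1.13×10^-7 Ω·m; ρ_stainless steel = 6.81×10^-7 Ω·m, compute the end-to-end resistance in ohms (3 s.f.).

Seg 1: A = 4.78 mm² = 4.780e-06 m²
R_1 = (1.09×10^-7)(5.72)/(4.780e-06) = 0.1304 Ω
Seg 2: A = π(d/2)² = π(1.3850e-03 m)² = 6.026e-06 m²
R_2 = (1.13×10^-7)(17.1)/(6.026e-06) = 0.3206 Ω
Seg 3: A = π(d/2)² = π(1.2300e-03 m)² = 4.753e-06 m²
R_3 = (6.81×10^-7)(6.82)/(4.753e-06) = 0.9772 Ω
R_total = R_1 + R_2 + R_3 = 1.43 Ω

1.43 Ω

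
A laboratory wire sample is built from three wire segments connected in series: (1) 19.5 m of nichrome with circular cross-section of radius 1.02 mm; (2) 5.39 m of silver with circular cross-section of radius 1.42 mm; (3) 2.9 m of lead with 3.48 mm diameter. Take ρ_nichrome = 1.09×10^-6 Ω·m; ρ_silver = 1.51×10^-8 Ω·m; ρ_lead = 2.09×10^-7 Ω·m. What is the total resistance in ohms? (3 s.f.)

Seg 1: A = πr² = π(1.0200e-03 m)² = 3.269e-06 m²
R_1 = (1.09×10^-6)(19.5)/(3.269e-06) = 6.503 Ω
Seg 2: A = πr² = π(1.4200e-03 m)² = 6.335e-06 m²
R_2 = (1.51×10^-8)(5.39)/(6.335e-06) = 0.01285 Ω
Seg 3: A = π(d/2)² = π(1.7400e-03 m)² = 9.511e-06 m²
R_3 = (2.09×10^-7)(2.9)/(9.511e-06) = 0.06372 Ω
R_total = R_1 + R_2 + R_3 = 6.58 Ω

6.58 Ω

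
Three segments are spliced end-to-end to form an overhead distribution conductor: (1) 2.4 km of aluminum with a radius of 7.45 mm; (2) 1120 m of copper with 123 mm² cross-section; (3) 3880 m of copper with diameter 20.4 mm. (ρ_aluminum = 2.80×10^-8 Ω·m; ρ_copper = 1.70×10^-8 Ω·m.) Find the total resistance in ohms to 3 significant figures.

0.742 Ω

Seg 1: A = πr² = π(7.4500e-03 m)² = 1.744e-04 m²
R_1 = (2.80×10^-8)(2400)/(1.744e-04) = 0.3854 Ω
Seg 2: A = 123 mm² = 1.230e-04 m²
R_2 = (1.70×10^-8)(1120)/(1.230e-04) = 0.1548 Ω
Seg 3: A = π(d/2)² = π(1.0200e-02 m)² = 3.269e-04 m²
R_3 = (1.70×10^-8)(3880)/(3.269e-04) = 0.2018 Ω
R_total = R_1 + R_2 + R_3 = 0.742 Ω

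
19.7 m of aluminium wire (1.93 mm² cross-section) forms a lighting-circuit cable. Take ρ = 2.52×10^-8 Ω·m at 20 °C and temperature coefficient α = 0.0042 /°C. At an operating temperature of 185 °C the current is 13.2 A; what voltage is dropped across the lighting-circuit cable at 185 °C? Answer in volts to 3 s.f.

A = 1.93 mm² = 1.930e-06 m²
R₍20₎ = ρL/A = (2.52×10^-8)(19.7)/(1.930e-06) = 0.2572 Ω
R₍185₎ = R₍20₎(1 + αΔT) = 0.2572 × (1 + 0.0042×165) = 0.4355 Ω
V = IR = 13.2 × 0.4355 = 5.75 V

5.75 V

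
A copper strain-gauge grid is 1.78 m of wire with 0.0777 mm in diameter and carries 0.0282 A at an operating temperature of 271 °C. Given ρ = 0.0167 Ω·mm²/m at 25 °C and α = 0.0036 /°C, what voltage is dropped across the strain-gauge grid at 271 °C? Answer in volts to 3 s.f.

0.333 V

ρ = 0.0167 Ω·mm²/m = 1.67×10^-8 Ω·m
A = π(d/2)² = π(3.8850e-05 m)² = 4.742e-09 m²
R₍25₎ = ρL/A = (1.67×10^-8)(1.78)/(4.742e-09) = 6.269 Ω
R₍271₎ = R₍25₎(1 + αΔT) = 6.269 × (1 + 0.0036×246) = 11.82 Ω
V = IR = 0.0282 × 11.82 = 0.333 V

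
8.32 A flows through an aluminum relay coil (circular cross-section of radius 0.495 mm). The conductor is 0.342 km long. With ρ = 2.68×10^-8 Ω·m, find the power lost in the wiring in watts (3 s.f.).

A = πr² = π(4.9500e-04 m)² = 7.698e-07 m²
R = ρL/A = (2.68×10^-8)(342)/(7.698e-07) = 11.91 Ω
P = I²R = (8.32)² × 11.91 = 824 W

824 W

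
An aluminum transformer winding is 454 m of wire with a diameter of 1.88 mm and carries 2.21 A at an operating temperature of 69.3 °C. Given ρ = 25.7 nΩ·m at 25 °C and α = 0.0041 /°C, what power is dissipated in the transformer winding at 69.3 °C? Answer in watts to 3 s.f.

ρ = 25.7 nΩ·m = 2.57×10^-8 Ω·m
A = π(d/2)² = π(9.4000e-04 m)² = 2.776e-06 m²
R₍25₎ = ρL/A = (2.57×10^-8)(454)/(2.776e-06) = 4.203 Ω
R₍69.3₎ = R₍25₎(1 + αΔT) = 4.203 × (1 + 0.0041×44.3) = 4.967 Ω
P = I²R = (2.21)² × 4.967 = 24.3 W

24.3 W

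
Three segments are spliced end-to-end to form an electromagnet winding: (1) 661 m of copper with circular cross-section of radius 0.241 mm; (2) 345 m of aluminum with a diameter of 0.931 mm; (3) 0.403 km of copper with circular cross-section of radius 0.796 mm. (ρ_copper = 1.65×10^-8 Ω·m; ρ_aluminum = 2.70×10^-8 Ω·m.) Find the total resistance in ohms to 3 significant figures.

Seg 1: A = πr² = π(2.4100e-04 m)² = 1.825e-07 m²
R_1 = (1.65×10^-8)(661)/(1.825e-07) = 59.77 Ω
Seg 2: A = π(d/2)² = π(4.6550e-04 m)² = 6.808e-07 m²
R_2 = (2.70×10^-8)(345)/(6.808e-07) = 13.68 Ω
Seg 3: A = πr² = π(7.9600e-04 m)² = 1.991e-06 m²
R_3 = (1.65×10^-8)(403)/(1.991e-06) = 3.341 Ω
R_total = R_1 + R_2 + R_3 = 76.8 Ω

76.8 Ω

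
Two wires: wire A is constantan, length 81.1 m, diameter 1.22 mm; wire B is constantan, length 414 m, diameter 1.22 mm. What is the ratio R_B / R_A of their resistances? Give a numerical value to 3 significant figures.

R ∝ ρL/d², so R_B/R_A = (L_B/L_A)
= (414/81.1) = 5.10

5.10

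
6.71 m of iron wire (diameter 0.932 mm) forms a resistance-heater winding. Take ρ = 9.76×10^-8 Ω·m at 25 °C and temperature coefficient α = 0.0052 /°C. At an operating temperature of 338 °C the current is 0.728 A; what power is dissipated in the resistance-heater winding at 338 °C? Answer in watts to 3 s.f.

1.34 W

A = π(d/2)² = π(4.6600e-04 m)² = 6.822e-07 m²
R₍25₎ = ρL/A = (9.76×10^-8)(6.71)/(6.822e-07) = 0.96 Ω
R₍338₎ = R₍25₎(1 + αΔT) = 0.96 × (1 + 0.0052×313) = 2.522 Ω
P = I²R = (0.728)² × 2.522 = 1.34 W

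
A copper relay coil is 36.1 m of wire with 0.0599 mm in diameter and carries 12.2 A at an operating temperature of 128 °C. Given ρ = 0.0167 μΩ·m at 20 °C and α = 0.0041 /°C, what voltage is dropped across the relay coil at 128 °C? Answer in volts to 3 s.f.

3770 V

ρ = 0.0167 μΩ·m = 1.67×10^-8 Ω·m
A = π(d/2)² = π(2.9950e-05 m)² = 2.818e-09 m²
R₍20₎ = ρL/A = (1.67×10^-8)(36.1)/(2.818e-09) = 213.9 Ω
R₍128₎ = R₍20₎(1 + αΔT) = 213.9 × (1 + 0.0041×108) = 308.7 Ω
V = IR = 12.2 × 308.7 = 3770 V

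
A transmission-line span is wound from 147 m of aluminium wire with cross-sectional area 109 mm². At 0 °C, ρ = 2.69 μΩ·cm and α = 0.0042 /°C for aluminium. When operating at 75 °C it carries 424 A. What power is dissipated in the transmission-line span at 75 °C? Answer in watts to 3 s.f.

ρ = 2.69 μΩ·cm = 2.69×10^-8 Ω·m
A = 109 mm² = 1.090e-04 m²
R₍0₎ = ρL/A = (2.69×10^-8)(147)/(1.090e-04) = 0.03628 Ω
R₍75₎ = R₍0₎(1 + αΔT) = 0.03628 × (1 + 0.0042×75) = 0.04771 Ω
P = I²R = (424)² × 0.04771 = 8580 W

8580 W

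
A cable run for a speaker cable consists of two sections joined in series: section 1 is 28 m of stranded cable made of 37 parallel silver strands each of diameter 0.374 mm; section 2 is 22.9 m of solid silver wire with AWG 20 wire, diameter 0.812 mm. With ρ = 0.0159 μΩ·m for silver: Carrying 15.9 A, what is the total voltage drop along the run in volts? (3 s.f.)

ρ = 0.0159 μΩ·m = 1.59×10^-8 Ω·m
Section 1: A_strand = π(1.8700e-04)² = 1.099e-07 m²; R₁ = ρL/(N·A_s) = (1.59×10^-8)(28)/(37×1.099e-07) = 0.1095 Ω
Section 2: A = π(0.812/2 mm)² = π(4.0600e-04 m)² = 5.178e-07 m²
R₂ = (1.59×10^-8)(22.9)/(5.178e-07) = 0.7031 Ω
R = R₁ + R₂ = 0.8126 Ω
V = IR = 15.9 × 0.8126 = 12.9 V

12.9 V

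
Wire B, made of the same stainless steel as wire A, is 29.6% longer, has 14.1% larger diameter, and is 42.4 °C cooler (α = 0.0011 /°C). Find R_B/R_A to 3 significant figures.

R ∝ ρL/d² with ρ ∝ (1+αΔT), so R_B/R_A = (1 + 29.6/100) × (1 + 14.1/100)⁻² × (1 − 0.0011×42.4)
= 1.296 × 0.7681 × 0.9534 = 0.949

0.949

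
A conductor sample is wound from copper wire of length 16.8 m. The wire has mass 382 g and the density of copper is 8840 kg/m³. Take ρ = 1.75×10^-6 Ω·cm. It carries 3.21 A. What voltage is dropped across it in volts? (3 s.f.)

ρ = 1.75×10^-6 Ω·cm = 1.75×10^-8 Ω·m
A = m/(density·L) = 0.382/(8840×16.8) = 2.5722e-06 m²
R = ρL/A = (1.75×10^-8)(16.8)/(2.5722e-06) = 0.1143 Ω
V = IR = 3.21 × 0.1143 = 0.367 V

0.367 V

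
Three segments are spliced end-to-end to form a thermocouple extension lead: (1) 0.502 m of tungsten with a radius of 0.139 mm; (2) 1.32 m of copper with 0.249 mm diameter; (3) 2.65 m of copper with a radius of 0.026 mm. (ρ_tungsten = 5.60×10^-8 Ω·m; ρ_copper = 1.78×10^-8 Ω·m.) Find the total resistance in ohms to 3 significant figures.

23.2 Ω

Seg 1: A = πr² = π(1.3900e-04 m)² = 6.070e-08 m²
R_1 = (5.60×10^-8)(0.502)/(6.070e-08) = 0.4631 Ω
Seg 2: A = π(d/2)² = π(1.2450e-04 m)² = 4.870e-08 m²
R_2 = (1.78×10^-8)(1.32)/(4.870e-08) = 0.4825 Ω
Seg 3: A = πr² = π(2.6000e-05 m)² = 2.124e-09 m²
R_3 = (1.78×10^-8)(2.65)/(2.124e-09) = 22.21 Ω
R_total = R_1 + R_2 + R_3 = 23.2 Ω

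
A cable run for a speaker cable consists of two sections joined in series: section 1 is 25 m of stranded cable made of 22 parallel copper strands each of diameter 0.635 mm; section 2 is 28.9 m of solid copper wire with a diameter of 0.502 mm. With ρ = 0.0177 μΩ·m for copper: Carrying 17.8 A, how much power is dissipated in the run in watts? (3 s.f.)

839 W

ρ = 0.0177 μΩ·m = 1.77×10^-8 Ω·m
Section 1: A_strand = π(3.1750e-04)² = 3.167e-07 m²; R₁ = ρL/(N·A_s) = (1.77×10^-8)(25)/(22×3.167e-07) = 0.06351 Ω
Section 2: A = π(d/2)² = π(2.5100e-04 m)² = 1.979e-07 m²
R₂ = (1.77×10^-8)(28.9)/(1.979e-07) = 2.584 Ω
R = R₁ + R₂ = 2.648 Ω
P = I²R = (17.8)² × 2.648 = 839 W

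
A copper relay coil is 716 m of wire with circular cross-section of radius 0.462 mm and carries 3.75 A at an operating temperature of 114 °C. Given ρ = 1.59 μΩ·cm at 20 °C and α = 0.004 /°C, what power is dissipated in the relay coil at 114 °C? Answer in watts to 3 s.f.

ρ = 1.59 μΩ·cm = 1.59×10^-8 Ω·m
A = πr² = π(4.6200e-04 m)² = 6.706e-07 m²
R₍20₎ = ρL/A = (1.59×10^-8)(716)/(6.706e-07) = 16.98 Ω
R₍114₎ = R₍20₎(1 + αΔT) = 16.98 × (1 + 0.004×94) = 23.36 Ω
P = I²R = (3.75)² × 23.36 = 329 W

329 W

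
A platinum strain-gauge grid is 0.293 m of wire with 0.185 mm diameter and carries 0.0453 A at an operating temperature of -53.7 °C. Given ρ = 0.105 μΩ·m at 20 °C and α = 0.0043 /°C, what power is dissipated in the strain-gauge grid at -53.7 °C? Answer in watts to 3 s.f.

ρ = 0.105 μΩ·m = 1.05×10^-7 Ω·m
A = π(d/2)² = π(9.2500e-05 m)² = 2.688e-08 m²
R₍20₎ = ρL/A = (1.05×10^-7)(0.293)/(2.688e-08) = 1.145 Ω
R₍-53.7₎ = R₍20₎(1 + αΔT) = 1.145 × (1 + 0.0043×-73.7) = 0.7818 Ω
P = I²R = (0.0453)² × 0.7818 = 0.00160 W

0.00160 W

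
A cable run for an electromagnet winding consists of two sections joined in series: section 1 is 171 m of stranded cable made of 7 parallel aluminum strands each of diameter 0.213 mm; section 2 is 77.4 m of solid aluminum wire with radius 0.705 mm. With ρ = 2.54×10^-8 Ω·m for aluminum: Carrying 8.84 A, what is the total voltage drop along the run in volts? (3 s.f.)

165 V

Section 1: A_strand = π(1.0650e-04)² = 3.563e-08 m²; R₁ = ρL/(N·A_s) = (2.54×10^-8)(171)/(7×3.563e-08) = 17.41 Ω
Section 2: A = πr² = π(7.0500e-04 m)² = 1.561e-06 m²
R₂ = (2.54×10^-8)(77.4)/(1.561e-06) = 1.259 Ω
R = R₁ + R₂ = 18.67 Ω
V = IR = 8.84 × 18.67 = 165 V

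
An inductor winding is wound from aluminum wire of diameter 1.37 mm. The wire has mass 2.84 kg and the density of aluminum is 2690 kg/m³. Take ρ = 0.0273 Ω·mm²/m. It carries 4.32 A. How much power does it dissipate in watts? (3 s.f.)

ρ = 0.0273 Ω·mm²/m = 2.73×10^-8 Ω·m
A = π(d/2)² = π(6.8500e-04 m)² = 1.4741e-06 m²
L = m/(density·A) = 2.84/(2690×1.4741e-06) = 716.2 m
R = ρL/A = (2.73×10^-8)(716.2)/(1.4741e-06) = 13.26 Ω
P = I²R = (4.32)² × 13.26 = 248 W

248 W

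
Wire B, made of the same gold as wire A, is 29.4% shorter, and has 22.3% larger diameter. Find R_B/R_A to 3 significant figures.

R ∝ L/d², so R_B/R_A = (1 − 29.4/100) × (1 + 22.3/100)⁻²
= 0.706 × 0.6686 = 0.472

0.472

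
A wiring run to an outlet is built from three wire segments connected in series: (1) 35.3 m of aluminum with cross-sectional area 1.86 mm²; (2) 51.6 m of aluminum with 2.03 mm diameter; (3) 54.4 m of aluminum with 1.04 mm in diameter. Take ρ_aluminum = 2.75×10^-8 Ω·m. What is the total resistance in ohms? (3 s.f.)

2.72 Ω

Seg 1: A = 1.86 mm² = 1.860e-06 m²
R_1 = (2.75×10^-8)(35.3)/(1.860e-06) = 0.5219 Ω
Seg 2: A = π(d/2)² = π(1.0150e-03 m)² = 3.237e-06 m²
R_2 = (2.75×10^-8)(51.6)/(3.237e-06) = 0.4384 Ω
Seg 3: A = π(d/2)² = π(5.2000e-04 m)² = 8.495e-07 m²
R_3 = (2.75×10^-8)(54.4)/(8.495e-07) = 1.761 Ω
R_total = R_1 + R_2 + R_3 = 2.72 Ω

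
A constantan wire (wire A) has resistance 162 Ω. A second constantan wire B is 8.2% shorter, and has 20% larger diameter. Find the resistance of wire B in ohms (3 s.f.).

103 Ω

R ∝ L/d², so R_B/R_A = (1 − 8.2/100) × (1 + 20/100)⁻²
= 0.918 × 0.6944 = 0.6375
R_B = 0.6375 × 162 = 103 Ω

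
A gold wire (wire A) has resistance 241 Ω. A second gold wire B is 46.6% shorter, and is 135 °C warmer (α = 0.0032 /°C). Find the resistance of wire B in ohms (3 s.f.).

184 Ω

R ∝ ρL/d² with ρ ∝ (1+αΔT), so R_B/R_A = (1 − 46.6/100) × (1 + 0.0032×135)
= 0.534 × 1.432 = 0.7647
R_B = 0.7647 × 241 = 184 Ω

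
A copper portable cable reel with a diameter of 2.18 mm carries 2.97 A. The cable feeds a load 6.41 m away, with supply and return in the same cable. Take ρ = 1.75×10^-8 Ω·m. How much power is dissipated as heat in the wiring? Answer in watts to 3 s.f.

0.530 W

A = π(d/2)² = π(1.0900e-03 m)² = 3.733e-06 m²
Total conductor length (both ways) L = 2 × 6.41 = 12.82 m
R = ρL/A = (1.75×10^-8)(12.82)/(3.733e-06) = 0.06011 Ω
P = I²R = (2.97)² × 0.06011 = 0.530 W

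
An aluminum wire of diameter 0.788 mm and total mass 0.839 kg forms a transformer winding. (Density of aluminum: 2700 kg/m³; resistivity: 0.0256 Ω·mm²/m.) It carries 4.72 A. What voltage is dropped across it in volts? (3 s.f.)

ρ = 0.0256 Ω·mm²/m = 2.56×10^-8 Ω·m
A = π(d/2)² = π(3.9400e-04 m)² = 4.8769e-07 m²
L = m/(density·A) = 0.839/(2700×4.8769e-07) = 637.2 m
R = ρL/A = (2.56×10^-8)(637.2)/(4.8769e-07) = 33.45 Ω
V = IR = 4.72 × 33.45 = 158 V

158 V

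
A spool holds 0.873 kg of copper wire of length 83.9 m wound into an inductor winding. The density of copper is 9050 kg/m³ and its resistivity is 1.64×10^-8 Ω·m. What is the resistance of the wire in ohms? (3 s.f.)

1.20 Ω

A = m/(density·L) = 0.873/(9050×83.9) = 1.1498e-06 m²
R = ρL/A = (1.64×10^-8)(83.9)/(1.1498e-06) = 1.20 Ω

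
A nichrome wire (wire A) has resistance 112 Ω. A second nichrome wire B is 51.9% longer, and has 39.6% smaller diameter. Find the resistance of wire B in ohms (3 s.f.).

466 Ω

R ∝ L/d², so R_B/R_A = (1 + 51.9/100) × (1 − 39.6/100)⁻²
= 1.519 × 2.741 = 4.164
R_B = 4.164 × 112 = 466 Ω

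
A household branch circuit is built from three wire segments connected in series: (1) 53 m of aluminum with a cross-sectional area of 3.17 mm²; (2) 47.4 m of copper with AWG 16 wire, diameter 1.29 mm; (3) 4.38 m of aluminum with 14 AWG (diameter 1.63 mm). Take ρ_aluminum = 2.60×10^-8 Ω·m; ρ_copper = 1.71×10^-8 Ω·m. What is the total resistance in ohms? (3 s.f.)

1.11 Ω

Seg 1: A = 3.17 mm² = 3.170e-06 m²
R_1 = (2.60×10^-8)(53)/(3.170e-06) = 0.4347 Ω
Seg 2: A = π(1.29/2 mm)² = π(6.4500e-04 m)² = 1.307e-06 m²
R_2 = (1.71×10^-8)(47.4)/(1.307e-06) = 0.6202 Ω
Seg 3: A = π(1.63/2 mm)² = π(8.1500e-04 m)² = 2.087e-06 m²
R_3 = (2.60×10^-8)(4.38)/(2.087e-06) = 0.05457 Ω
R_total = R_1 + R_2 + R_3 = 1.11 Ω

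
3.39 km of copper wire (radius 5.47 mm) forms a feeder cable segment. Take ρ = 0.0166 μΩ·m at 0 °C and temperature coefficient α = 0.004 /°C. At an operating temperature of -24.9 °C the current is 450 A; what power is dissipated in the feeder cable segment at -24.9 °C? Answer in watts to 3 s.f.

1.09×10^5 W

ρ = 0.0166 μΩ·m = 1.66×10^-8 Ω·m
A = πr² = π(5.4700e-03 m)² = 9.400e-05 m²
R₍0₎ = ρL/A = (1.66×10^-8)(3390)/(9.400e-05) = 0.5987 Ω
R₍-24.9₎ = R₍0₎(1 + αΔT) = 0.5987 × (1 + 0.004×-24.9) = 0.539 Ω
P = I²R = (450)² × 0.539 = 1.09×10^5 W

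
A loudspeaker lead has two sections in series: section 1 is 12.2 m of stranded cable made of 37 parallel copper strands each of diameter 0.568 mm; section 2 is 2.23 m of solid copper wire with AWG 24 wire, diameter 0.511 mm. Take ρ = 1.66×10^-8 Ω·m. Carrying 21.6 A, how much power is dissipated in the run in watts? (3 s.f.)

94.3 W

Section 1: A_strand = π(2.8400e-04)² = 2.534e-07 m²; R₁ = ρL/(N·A_s) = (1.66×10^-8)(12.2)/(37×2.534e-07) = 0.0216 Ω
Section 2: A = π(0.511/2 mm)² = π(2.5550e-04 m)² = 2.051e-07 m²
R₂ = (1.66×10^-8)(2.23)/(2.051e-07) = 0.1805 Ω
R = R₁ + R₂ = 0.2021 Ω
P = I²R = (21.6)² × 0.2021 = 94.3 W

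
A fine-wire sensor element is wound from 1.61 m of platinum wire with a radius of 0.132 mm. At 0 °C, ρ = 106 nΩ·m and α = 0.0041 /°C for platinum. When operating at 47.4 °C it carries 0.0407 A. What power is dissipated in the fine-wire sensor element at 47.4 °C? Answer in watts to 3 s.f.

0.00617 W

ρ = 106 nΩ·m = 1.06×10^-7 Ω·m
A = πr² = π(1.3200e-04 m)² = 5.474e-08 m²
R₍0₎ = ρL/A = (1.06×10^-7)(1.61)/(5.474e-08) = 3.118 Ω
R₍47.4₎ = R₍0₎(1 + αΔT) = 3.118 × (1 + 0.0041×47.4) = 3.724 Ω
P = I²R = (0.0407)² × 3.724 = 0.00617 W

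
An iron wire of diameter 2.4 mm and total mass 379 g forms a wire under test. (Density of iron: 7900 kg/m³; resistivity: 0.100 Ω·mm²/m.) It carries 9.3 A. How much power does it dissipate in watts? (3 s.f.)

20.3 W

ρ = 0.100 Ω·mm²/m = 1.00×10^-7 Ω·m
A = π(d/2)² = π(1.2000e-03 m)² = 4.5239e-06 m²
L = m/(density·A) = 0.379/(7900×4.5239e-06) = 10.6 m
R = ρL/A = (1.00×10^-7)(10.6)/(4.5239e-06) = 0.2344 Ω
P = I²R = (9.3)² × 0.2344 = 20.3 W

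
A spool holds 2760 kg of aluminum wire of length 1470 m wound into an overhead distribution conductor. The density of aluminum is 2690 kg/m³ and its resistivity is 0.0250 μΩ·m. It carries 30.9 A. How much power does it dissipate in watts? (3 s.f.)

50.3 W

ρ = 0.0250 μΩ·m = 2.50×10^-8 Ω·m
A = m/(density·L) = 2760/(2690×1470) = 6.9797e-04 m²
R = ρL/A = (2.50×10^-8)(1470)/(6.9797e-04) = 0.05265 Ω
P = I²R = (30.9)² × 0.05265 = 50.3 W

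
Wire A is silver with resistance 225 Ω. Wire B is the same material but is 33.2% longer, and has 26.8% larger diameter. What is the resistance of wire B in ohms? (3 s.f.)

R ∝ L/d², so R_B/R_A = (1 + 33.2/100) × (1 + 26.8/100)⁻²
= 1.332 × 0.622 = 0.8285
R_B = 0.8285 × 225 = 186 Ω

186 Ω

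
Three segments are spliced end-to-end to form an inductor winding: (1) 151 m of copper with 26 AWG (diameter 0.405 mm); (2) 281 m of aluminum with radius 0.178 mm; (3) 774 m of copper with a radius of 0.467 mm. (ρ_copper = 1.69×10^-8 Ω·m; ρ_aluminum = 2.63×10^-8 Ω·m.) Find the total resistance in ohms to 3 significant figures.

113 Ω

Seg 1: A = π(0.405/2 mm)² = π(2.0250e-04 m)² = 1.288e-07 m²
R_1 = (1.69×10^-8)(151)/(1.288e-07) = 19.81 Ω
Seg 2: A = πr² = π(1.7800e-04 m)² = 9.954e-08 m²
R_2 = (2.63×10^-8)(281)/(9.954e-08) = 74.25 Ω
Seg 3: A = πr² = π(4.6700e-04 m)² = 6.851e-07 m²
R_3 = (1.69×10^-8)(774)/(6.851e-07) = 19.09 Ω
R_total = R_1 + R_2 + R_3 = 113 Ω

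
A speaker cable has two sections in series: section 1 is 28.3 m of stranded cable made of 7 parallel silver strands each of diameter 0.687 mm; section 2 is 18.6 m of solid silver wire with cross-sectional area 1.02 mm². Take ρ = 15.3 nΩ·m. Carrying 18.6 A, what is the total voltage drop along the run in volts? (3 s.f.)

ρ = 15.3 nΩ·m = 1.53×10^-8 Ω·m
Section 1: A_strand = π(3.4350e-04)² = 3.707e-07 m²; R₁ = ρL/(N·A_s) = (1.53×10^-8)(28.3)/(7×3.707e-07) = 0.1669 Ω
Section 2: A = 1.02 mm² = 1.020e-06 m²
R₂ = (1.53×10^-8)(18.6)/(1.020e-06) = 0.279 Ω
R = R₁ + R₂ = 0.4459 Ω
V = IR = 18.6 × 0.4459 = 8.29 V

8.29 V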